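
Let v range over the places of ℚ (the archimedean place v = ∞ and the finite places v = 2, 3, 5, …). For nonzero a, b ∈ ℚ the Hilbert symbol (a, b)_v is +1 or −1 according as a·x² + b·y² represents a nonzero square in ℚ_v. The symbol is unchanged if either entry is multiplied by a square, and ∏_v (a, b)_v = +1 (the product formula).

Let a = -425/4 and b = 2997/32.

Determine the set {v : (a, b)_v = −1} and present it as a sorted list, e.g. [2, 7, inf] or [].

[17, 37]

Mod squares: a ≡ -17, b ≡ 74. Check v ∈ {∞, 2, 3, 5, 17, 37}.
v=2: v_2(a)=-2, v_2(b)=-5; units ≡ 7, 5 (mod 8); ε·ε+αω+βω = 1·0+-2·1+-5·0 ≡ 0  ⇒  (a,b)_2 = +1.
v=17: a=17^1·(≡15), b=17^0·(≡6) mod 17; (15|17)=+1, (6|17)=-1; (−1)^{1·0·8}·(+1)^0·(-1)^1 = -1.
v=37: a=37^0·(≡14), b=37^1·(≡6) mod 37; (14|37)=-1, (6|37)=-1; (−1)^{0·1·18}·(-1)^1·(-1)^0 = -1.
v=3: a=3^0·(≡1), b=3^4·(≡2) mod 3; (1|3)=+1, (2|3)=-1; (−1)^{0·4·1}·(+1)^4·(-1)^0 = +1.
v=∞: -17 < 0 and 74 > 0  ⇒  (a,b)_∞ = +1.
v=5: a=5^2·(≡2), b=5^0·(≡1) mod 5; (2|5)=-1, (1|5)=+1; (−1)^{2·0·2}·(-1)^0·(+1)^2 = +1.
|Ram(-17, 74)| = 2, even; anisotropic at {17, 37}.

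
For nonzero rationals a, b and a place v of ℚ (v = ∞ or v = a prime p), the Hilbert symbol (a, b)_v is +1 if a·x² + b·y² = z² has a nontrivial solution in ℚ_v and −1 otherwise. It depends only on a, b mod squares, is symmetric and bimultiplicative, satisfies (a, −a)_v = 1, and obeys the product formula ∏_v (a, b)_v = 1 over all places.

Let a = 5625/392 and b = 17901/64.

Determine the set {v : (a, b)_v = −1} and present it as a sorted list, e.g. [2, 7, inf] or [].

[2, 13]

(a, b) ≡ (2, 221) mod (ℚ^×)²; places V = {2, 3, 5, 7, 13, 17, ∞}.
(a,b)_7: α=-2, u≡4; β=0, v≡2 (mod 7); (4|7)=+1, (2|7)=+1; sign (−1)^0·+1^0·+1^-2 = +1.
(a,b)_17: α=0, u≡15; β=1, v≡13 (mod 17); (15|17)=+1, (13|17)=+1; sign (−1)^0·+1^1·+1^0 = +1.
(a,b)_13: α=0, u≡11; β=1, v≡1 (mod 13); (11|13)=-1, (1|13)=+1; sign (−1)^0·-1^1·+1^0 = -1.
(a,b)_2: α=-3, β=-6; u≡1, v≡5 (mod 8); ε(u)ε(v)=0·0, αω(v)=-3·1, βω(u)=-6·0; sum ≡ 1  ⇒  -1.
(a,b)_5: α=4, u≡2; β=0, v≡4 (mod 5); (2|5)=-1, (4|5)=+1; sign (−1)^0·-1^0·+1^4 = +1.
(a,b)_3: α=2, u≡2; β=4, v≡2 (mod 3); (2|3)=-1, (2|3)=-1; sign (−1)^0·-1^4·-1^2 = +1.
(a,b)_∞: sgn(2)=+, sgn(221)=+, so +1.
Ram(2, 221) = {2, 13}; no ℚ_2-point on the conic.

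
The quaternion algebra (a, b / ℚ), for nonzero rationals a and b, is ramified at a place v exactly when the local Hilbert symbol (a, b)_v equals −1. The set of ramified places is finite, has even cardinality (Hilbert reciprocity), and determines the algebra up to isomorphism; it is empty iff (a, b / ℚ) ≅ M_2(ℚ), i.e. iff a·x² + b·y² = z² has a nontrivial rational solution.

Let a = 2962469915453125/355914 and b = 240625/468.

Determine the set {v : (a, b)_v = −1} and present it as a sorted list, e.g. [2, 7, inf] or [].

(a, b) ≡ (157586, 5005) mod (ℚ^×)²; places V = {2, 3, 5, 7, 11, 13, 17, 19, 29, 47, ∞}.
(a,b)_3: α=-4, u≡2; β=-2, v≡1 (mod 3); (2|3)=-1, (1|3)=+1; sign (−1)^0·-1^-2·+1^-4 = +1.
(a,b)_11: α=1, u≡9; β=1, v≡3 (mod 11); (9|11)=+1, (3|11)=+1; sign (−1)^1·+1^1·+1^1 = -1.
(a,b)_7: α=2, u≡1; β=1, v≡2 (mod 7); (1|7)=+1, (2|7)=+1; sign (−1)^0·+1^1·+1^2 = +1.
(a,b)_47: α=2, u≡18; β=0, v≡31 (mod 47); (18|47)=+1, (31|47)=-1; sign (−1)^0·+1^0·-1^2 = +1.
(a,b)_2: α=-1, β=-2; u≡1, v≡5 (mod 8); ε(u)ε(v)=0·0, αω(v)=-1·1, βω(u)=-2·0; sum ≡ 1  ⇒  -1.
(a,b)_∞: sgn(157586)=+, sgn(5005)=+, so +1.
(a,b)_29: α=1, u≡18; β=0, v≡3 (mod 29); (18|29)=-1, (3|29)=-1; sign (−1)^0·-1^0·-1^1 = -1.
(a,b)_17: α=2, u≡1; β=0, v≡14 (mod 17); (1|17)=+1, (14|17)=-1; sign (−1)^0·+1^0·-1^2 = +1.
(a,b)_5: α=6, u≡1; β=5, v≡4 (mod 5); (1|5)=+1, (4|5)=+1; sign (−1)^0·+1^5·+1^6 = +1.
(a,b)_19: α=1, u≡12; β=0, v≡15 (mod 19); (12|19)=-1, (15|19)=-1; sign (−1)^0·-1^0·-1^1 = -1.
(a,b)_13: α=-3, u≡2; β=-1, v≡6 (mod 13); (2|13)=-1, (6|13)=-1; sign (−1)^0·-1^-1·-1^-3 = +1.
(157586, 5005 / ℚ) ramifies at {2, 11, 19, 29}: a division algebra.

[2, 11, 19, 29]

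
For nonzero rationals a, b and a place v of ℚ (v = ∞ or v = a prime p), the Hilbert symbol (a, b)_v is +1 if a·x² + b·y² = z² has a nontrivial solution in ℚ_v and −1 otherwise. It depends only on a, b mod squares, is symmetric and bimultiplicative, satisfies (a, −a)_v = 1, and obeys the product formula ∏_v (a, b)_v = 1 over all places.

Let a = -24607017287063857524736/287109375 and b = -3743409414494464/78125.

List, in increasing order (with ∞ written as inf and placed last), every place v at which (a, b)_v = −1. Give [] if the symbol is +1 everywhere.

[2, 5, 11, 13, 17, inf]

Mod squares: a ≡ -36465, b ≡ -5. Check v ∈ {∞, 2, 3, 5, 7, 11, 13, 17}.
v=∞: -36465 < 0 and -5 < 0  ⇒  (a,b)_∞ = -1.
v=7: a=7^-2·(≡6), b=7^0·(≡4) mod 7; (6|7)=-1, (4|7)=+1; (−1)^{-2·0·3}·(-1)^0·(+1)^-2 = +1.
v=3: a=3^-1·(≡1), b=3^0·(≡1) mod 3; (1|3)=+1, (1|3)=+1; (−1)^{-1·0·1}·(+1)^0·(+1)^-1 = +1.
v=11: a=11^7·(≡8), b=11^6·(≡7) mod 11; (8|11)=-1, (7|11)=-1; (−1)^{7·6·5}·(-1)^6·(-1)^7 = -1.
v=5: a=5^-9·(≡2), b=5^-7·(≡1) mod 5; (2|5)=-1, (1|5)=+1; (−1)^{-9·-7·2}·(-1)^-7·(+1)^-9 = -1.
v=13: a=13^7·(≡4), b=13^4·(≡5) mod 13; (4|13)=+1, (5|13)=-1; (−1)^{7·4·6}·(+1)^4·(-1)^7 = -1.
v=17: a=17^3·(≡14), b=17^2·(≡6) mod 17; (14|17)=-1, (6|17)=-1; (−1)^{3·2·8}·(-1)^2·(-1)^3 = -1.
v=2: v_2(a)=12, v_2(b)=8; units ≡ 7, 3 (mod 8); ε·ε+αω+βω = 1·1+12·1+8·0 ≡ 1  ⇒  (a,b)_2 = -1.
|Ram(-36465, -5)| = 6, even; anisotropic at {2, 5, 11, 13, 17, ∞}.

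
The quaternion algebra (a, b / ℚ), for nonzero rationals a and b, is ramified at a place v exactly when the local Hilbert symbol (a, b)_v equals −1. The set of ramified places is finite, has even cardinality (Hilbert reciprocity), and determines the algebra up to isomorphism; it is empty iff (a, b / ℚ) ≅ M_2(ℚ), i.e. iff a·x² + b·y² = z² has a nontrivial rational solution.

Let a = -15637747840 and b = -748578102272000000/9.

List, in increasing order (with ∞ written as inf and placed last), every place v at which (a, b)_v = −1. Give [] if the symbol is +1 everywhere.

(a, b) ≡ (-461890, -143) mod (ℚ^×)²; places V = {2, 3, 5, 7, 11, 13, 17, 19, 23, ∞}.
(a,b)_3: α=0, u≡2; β=-2, v≡1 (mod 3); (2|3)=-1, (1|3)=+1; sign (−1)^0·-1^-2·+1^0 = +1.
(a,b)_7: α=0, u≡6; β=2, v≡4 (mod 7); (6|7)=-1, (4|7)=+1; sign (−1)^0·-1^2·+1^0 = +1.
(a,b)_5: α=1, u≡2; β=6, v≡3 (mod 5); (2|5)=-1, (3|5)=-1; sign (−1)^0·-1^6·-1^1 = -1.
(a,b)_∞: sgn(-461890)=−, sgn(-143)=−, so -1.
(a,b)_23: α=2, u≡20; β=0, v≡18 (mod 23); (20|23)=-1, (18|23)=+1; sign (−1)^0·-1^0·+1^2 = +1.
(a,b)_19: α=1, u≡18; β=2, v≡1 (mod 19); (18|19)=-1, (1|19)=+1; sign (−1)^0·-1^2·+1^1 = +1.
(a,b)_11: α=1, u≡6; β=1, v≡3 (mod 11); (6|11)=-1, (3|11)=+1; sign (−1)^1·-1^1·+1^1 = +1.
(a,b)_17: α=1, u≡15; β=2, v≡3 (mod 17); (15|17)=+1, (3|17)=-1; sign (−1)^0·+1^2·-1^1 = -1.
(a,b)_13: α=1, u≡9; β=1, v≡8 (mod 13); (9|13)=+1, (8|13)=-1; sign (−1)^0·+1^1·-1^1 = -1.
(a,b)_2: α=7, β=16; u≡7, v≡1 (mod 8); ε(u)ε(v)=1·0, αω(v)=7·0, βω(u)=16·0; sum ≡ 0  ⇒  +1.
|Ram(-461890, -143)| = 4, even; anisotropic at {5, 13, 17, ∞}.

[5, 13, 17, inf]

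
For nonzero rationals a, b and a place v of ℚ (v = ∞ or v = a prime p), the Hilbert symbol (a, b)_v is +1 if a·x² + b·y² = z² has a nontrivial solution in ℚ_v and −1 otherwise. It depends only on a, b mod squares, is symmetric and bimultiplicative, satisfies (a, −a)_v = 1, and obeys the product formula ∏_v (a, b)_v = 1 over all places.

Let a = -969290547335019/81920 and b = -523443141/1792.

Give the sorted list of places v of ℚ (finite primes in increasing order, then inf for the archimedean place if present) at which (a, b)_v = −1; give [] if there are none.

[5, 7, 17, inf]

(a, b) ≡ (-95, -1547) mod (ℚ^×)²; places V = {2, 3, 5, 7, 13, 17, 19, ∞}.
(a,b)_17: α=2, u≡3; β=1, v≡5 (mod 17); (3|17)=-1, (5|17)=-1; sign (−1)^0·-1^1·-1^2 = -1.
(a,b)_∞: sgn(-95)=−, sgn(-1547)=−, so -1.
(a,b)_7: α=2, u≡6; β=-1, v≡6 (mod 7); (6|7)=-1, (6|7)=-1; sign (−1)^0·-1^-1·-1^2 = -1.
(a,b)_13: α=2, u≡3; β=1, v≡11 (mod 13); (3|13)=+1, (11|13)=-1; sign (−1)^0·+1^1·-1^2 = +1.
(a,b)_5: α=-1, u≡4; β=0, v≡2 (mod 5); (4|5)=+1, (2|5)=-1; sign (−1)^0·+1^0·-1^-1 = -1.
(a,b)_3: α=10, u≡1; β=8, v≡1 (mod 3); (1|3)=+1, (1|3)=+1; sign (−1)^0·+1^8·+1^10 = +1.
(a,b)_2: α=-14, β=-8; u≡1, v≡5 (mod 8); ε(u)ε(v)=0·0, αω(v)=-14·1, βω(u)=-8·0; sum ≡ 0  ⇒  +1.
(a,b)_19: α=3, u≡14; β=2, v≡7 (mod 19); (14|19)=-1, (7|19)=+1; sign (−1)^0·-1^2·+1^3 = +1.
(-95, -1547 / ℚ) ramifies at {5, 7, 17, ∞}: a division algebra.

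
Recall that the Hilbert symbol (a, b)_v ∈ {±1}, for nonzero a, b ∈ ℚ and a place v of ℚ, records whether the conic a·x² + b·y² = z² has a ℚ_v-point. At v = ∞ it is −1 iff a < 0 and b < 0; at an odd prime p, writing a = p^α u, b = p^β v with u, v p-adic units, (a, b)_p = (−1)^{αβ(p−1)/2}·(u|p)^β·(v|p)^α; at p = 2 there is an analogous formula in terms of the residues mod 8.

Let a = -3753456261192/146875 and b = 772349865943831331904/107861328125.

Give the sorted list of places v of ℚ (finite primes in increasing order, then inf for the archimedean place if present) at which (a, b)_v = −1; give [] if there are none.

[2, 17, 31, 37]

Mod squares: a ≡ -100809830, b ≡ 91205. Check v ∈ {∞, 2, 3, 5, 11, 17, 29, 31, 37, 47}.
v=31: a=31^1·(≡25), b=31^2·(≡12) mod 31; (25|31)=+1, (12|31)=-1; (−1)^{1·2·15}·(+1)^2·(-1)^1 = -1.
v=47: a=47^-1·(≡21), b=47^-2·(≡12) mod 47; (21|47)=+1, (12|47)=+1; (−1)^{-1·-2·23}·(+1)^-2·(+1)^-1 = +1.
v=∞: -100809830 < 0 and 91205 > 0  ⇒  (a,b)_∞ = +1.
v=29: a=29^2·(≡22), b=29^3·(≡6) mod 29; (22|29)=+1, (6|29)=+1; (−1)^{2·3·14}·(+1)^3·(+1)^2 = +1.
v=37: a=37^1·(≡1), b=37^1·(≡29) mod 37; (1|37)=+1, (29|37)=-1; (−1)^{1·1·18}·(+1)^1·(-1)^1 = -1.
v=2: v_2(a)=3, v_2(b)=6; units ≡ 5, 5 (mod 8); ε·ε+αω+βω = 0·0+3·1+6·1 ≡ 1  ⇒  (a,b)_2 = -1.
v=3: a=3^2·(≡1), b=3^4·(≡2) mod 3; (1|3)=+1, (2|3)=-1; (−1)^{2·4·1}·(+1)^4·(-1)^2 = +1.
v=17: a=17^3·(≡9), b=17^5·(≡3) mod 17; (9|17)=+1, (3|17)=-1; (−1)^{3·5·8}·(+1)^5·(-1)^3 = -1.
v=11: a=11^1·(≡10), b=11^2·(≡3) mod 11; (10|11)=-1, (3|11)=+1; (−1)^{1·2·5}·(-1)^2·(+1)^1 = +1.
v=5: a=5^-5·(≡4), b=5^-11·(≡1) mod 5; (4|5)=+1, (1|5)=+1; (−1)^{-5·-11·2}·(+1)^-11·(+1)^-5 = +1.
(-100809830, 91205 / ℚ) ramifies at {2, 17, 31, 37}: a division algebra.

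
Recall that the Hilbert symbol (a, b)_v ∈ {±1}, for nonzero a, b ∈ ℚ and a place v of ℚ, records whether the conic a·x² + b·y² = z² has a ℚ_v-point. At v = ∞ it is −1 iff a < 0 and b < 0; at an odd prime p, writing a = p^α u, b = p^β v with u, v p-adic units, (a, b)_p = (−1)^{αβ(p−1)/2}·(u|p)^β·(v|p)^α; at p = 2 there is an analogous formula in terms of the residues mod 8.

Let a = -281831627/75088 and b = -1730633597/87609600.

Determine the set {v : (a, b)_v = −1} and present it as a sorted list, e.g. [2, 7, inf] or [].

(a, b) ≡ (-57239, -5957) mod (ℚ^×)²; places V = {2, 3, 5, 7, 11, 13, 17, 19, 23, 37, ∞}.
(a,b)_17: α=1, u≡16; β=0, v≡11 (mod 17); (16|17)=+1, (11|17)=-1; sign (−1)^0·+1^0·-1^1 = -1.
(a,b)_7: α=1, u≡6; β=5, v≡6 (mod 7); (6|7)=-1, (6|7)=-1; sign (−1)^1·-1^5·-1^1 = -1.
(a,b)_3: α=0, u≡1; β=-4, v≡1 (mod 3); (1|3)=+1, (1|3)=+1; sign (−1)^0·+1^-4·+1^0 = +1.
(a,b)_23: α=2, u≡2; β=1, v≡21 (mod 23); (2|23)=+1, (21|23)=-1; sign (−1)^0·+1^1·-1^2 = +1.
(a,b)_37: α=1, u≡3; β=1, v≡2 (mod 37); (3|37)=+1, (2|37)=-1; sign (−1)^0·+1^1·-1^1 = -1.
(a,b)_13: α=-1, u≡10; β=-2, v≡4 (mod 13); (10|13)=+1, (4|13)=+1; sign (−1)^0·+1^-2·+1^-1 = +1.
(a,b)_5: α=0, u≡1; β=-2, v≡2 (mod 5); (1|5)=+1, (2|5)=-1; sign (−1)^0·+1^-2·-1^0 = +1.
(a,b)_19: α=-2, u≡10; β=0, v≡9 (mod 19); (10|19)=-1, (9|19)=+1; sign (−1)^0·-1^0·+1^-2 = +1.
(a,b)_∞: sgn(-57239)=−, sgn(-5957)=−, so -1.
(a,b)_11: α=2, u≡4; β=2, v≡4 (mod 11); (4|11)=+1, (4|11)=+1; sign (−1)^0·+1^2·+1^2 = +1.
(a,b)_2: α=-4, β=-8; u≡1, v≡3 (mod 8); ε(u)ε(v)=0·1, αω(v)=-4·1, βω(u)=-8·0; sum ≡ 0  ⇒  +1.
|Ram(-57239, -5957)| = 4, even; anisotropic at {7, 17, 37, ∞}.

[7, 17, 37, inf]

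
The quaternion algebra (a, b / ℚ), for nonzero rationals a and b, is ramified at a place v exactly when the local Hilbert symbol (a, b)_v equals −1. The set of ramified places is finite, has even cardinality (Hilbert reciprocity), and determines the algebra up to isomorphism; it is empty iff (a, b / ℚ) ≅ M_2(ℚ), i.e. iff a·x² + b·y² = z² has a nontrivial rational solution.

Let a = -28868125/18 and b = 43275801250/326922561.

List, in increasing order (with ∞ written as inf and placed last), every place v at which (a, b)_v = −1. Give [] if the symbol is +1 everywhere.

[2, 13, 17, 19]

(a, b) ≡ (-92378, 418) mod (ℚ^×)²; places V = {2, 3, 5, 7, 11, 13, 17, 19, 37, 41, ∞}.
(a,b)_17: α=1, u≡5; β=0, v≡3 (mod 17); (5|17)=-1, (3|17)=-1; sign (−1)^0·-1^0·-1^1 = -1.
(a,b)_2: α=-1, β=1; u≡3, v≡1 (mod 8); ε(u)ε(v)=1·0, αω(v)=-1·0, βω(u)=1·1; sum ≡ 1  ⇒  -1.
(a,b)_37: α=0, u≡7; β=2, v≡36 (mod 37); (7|37)=+1, (36|37)=+1; sign (−1)^0·+1^2·+1^0 = +1.
(a,b)_13: α=1, u≡7; β=0, v≡8 (mod 13); (7|13)=-1, (8|13)=-1; sign (−1)^0·-1^0·-1^1 = -1.
(a,b)_3: α=-2, u≡1; β=-4, v≡1 (mod 3); (1|3)=+1, (1|3)=+1; sign (−1)^0·+1^-4·+1^-2 = +1.
(a,b)_7: α=0, u≡2; β=-4, v≡6 (mod 7); (2|7)=+1, (6|7)=-1; sign (−1)^0·+1^-4·-1^0 = +1.
(a,b)_41: α=0, u≡10; β=-2, v≡40 (mod 41); (10|41)=+1, (40|41)=+1; sign (−1)^0·+1^-2·+1^0 = +1.
(a,b)_5: α=4, u≡2; β=4, v≡2 (mod 5); (2|5)=-1, (2|5)=-1; sign (−1)^0·-1^4·-1^4 = +1.
(a,b)_11: α=1, u≡7; β=3, v≡3 (mod 11); (7|11)=-1, (3|11)=+1; sign (−1)^1·-1^3·+1^1 = +1.
(a,b)_19: α=1, u≡2; β=1, v≡10 (mod 19); (2|19)=-1, (10|19)=-1; sign (−1)^1·-1^1·-1^1 = -1.
(a,b)_∞: sgn(-92378)=−, sgn(418)=+, so +1.
(-92378, 418 / ℚ) ramifies at {2, 13, 17, 19}: a division algebra.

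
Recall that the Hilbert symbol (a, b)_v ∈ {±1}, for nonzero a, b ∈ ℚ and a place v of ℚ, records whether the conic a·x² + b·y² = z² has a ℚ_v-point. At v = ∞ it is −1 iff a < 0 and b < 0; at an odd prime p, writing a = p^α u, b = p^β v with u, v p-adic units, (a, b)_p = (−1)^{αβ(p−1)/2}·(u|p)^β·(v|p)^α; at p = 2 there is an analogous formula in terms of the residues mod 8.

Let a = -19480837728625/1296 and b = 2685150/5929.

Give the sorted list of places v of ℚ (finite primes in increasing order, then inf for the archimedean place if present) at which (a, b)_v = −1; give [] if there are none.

Mod squares: a ≡ -250705, b ≡ 1326. Check v ∈ {∞, 2, 3, 5, 7, 11, 13, 17, 19, 29, 41, 43}.
v=11: a=11^0·(≡10), b=11^-2·(≡10) mod 11; (10|11)=-1, (10|11)=-1; (−1)^{0·-2·5}·(-1)^-2·(-1)^0 = +1.
v=43: a=43^2·(≡8), b=43^0·(≡40) mod 43; (8|43)=-1, (40|43)=+1; (−1)^{2·0·21}·(-1)^0·(+1)^2 = +1.
v=13: a=13^1·(≡8), b=13^1·(≡6) mod 13; (8|13)=-1, (6|13)=-1; (−1)^{1·1·6}·(-1)^1·(-1)^1 = +1.
v=3: a=3^-4·(≡2), b=3^5·(≡1) mod 3; (2|3)=-1, (1|3)=+1; (−1)^{-4·5·1}·(-1)^5·(+1)^-4 = -1.
v=41: a=41^2·(≡40), b=41^0·(≡27) mod 41; (40|41)=+1, (27|41)=-1; (−1)^{2·0·20}·(+1)^0·(-1)^2 = +1.
v=7: a=7^1·(≡2), b=7^-2·(≡3) mod 7; (2|7)=+1, (3|7)=-1; (−1)^{1·-2·3}·(+1)^-2·(-1)^1 = -1.
v=29: a=29^1·(≡10), b=29^0·(≡12) mod 29; (10|29)=-1, (12|29)=-1; (−1)^{1·0·14}·(-1)^0·(-1)^1 = -1.
v=5: a=5^3·(≡1), b=5^2·(≡4) mod 5; (1|5)=+1, (4|5)=+1; (−1)^{3·2·2}·(+1)^2·(+1)^3 = +1.
v=∞: -250705 < 0 and 1326 > 0  ⇒  (a,b)_∞ = +1.
v=19: a=19^1·(≡12), b=19^0·(≡13) mod 19; (12|19)=-1, (13|19)=-1; (−1)^{1·0·9}·(-1)^0·(-1)^1 = -1.
v=17: a=17^0·(≡6), b=17^1·(≡12) mod 17; (6|17)=-1, (12|17)=-1; (−1)^{0·1·8}·(-1)^1·(-1)^0 = -1.
v=2: v_2(a)=-4, v_2(b)=1; units ≡ 7, 7 (mod 8); ε·ε+αω+βω = 1·1+-4·0+1·0 ≡ 1  ⇒  (a,b)_2 = -1.
Ram(-250705, 1326) = {2, 3, 7, 17, 19, 29}; no ℚ_2-point on the conic.

[2, 3, 7, 17, 19, 29]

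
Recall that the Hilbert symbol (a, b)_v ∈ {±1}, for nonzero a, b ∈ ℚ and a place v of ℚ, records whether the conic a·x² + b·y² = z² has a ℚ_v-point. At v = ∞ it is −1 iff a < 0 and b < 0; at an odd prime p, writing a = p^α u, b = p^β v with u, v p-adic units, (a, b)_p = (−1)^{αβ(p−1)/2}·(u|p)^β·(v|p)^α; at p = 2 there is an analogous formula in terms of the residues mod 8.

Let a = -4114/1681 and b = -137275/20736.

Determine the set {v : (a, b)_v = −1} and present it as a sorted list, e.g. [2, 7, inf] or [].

[2, inf]

(a, b) ≡ (-34, -19) mod (ℚ^×)²; places V = {2, 3, 5, 11, 17, 19, 41, ∞}.
(a,b)_3: α=0, u≡2; β=-4, v≡2 (mod 3); (2|3)=-1, (2|3)=-1; sign (−1)^0·-1^-4·-1^0 = +1.
(a,b)_41: α=-2, u≡27; β=0, v≡13 (mod 41); (27|41)=-1, (13|41)=-1; sign (−1)^0·-1^0·-1^-2 = +1.
(a,b)_∞: sgn(-34)=−, sgn(-19)=−, so -1.
(a,b)_5: α=0, u≡1; β=2, v≡4 (mod 5); (1|5)=+1, (4|5)=+1; sign (−1)^0·+1^2·+1^0 = +1.
(a,b)_2: α=1, β=-8; u≡7, v≡5 (mod 8); ε(u)ε(v)=1·0, αω(v)=1·1, βω(u)=-8·0; sum ≡ 1  ⇒  -1.
(a,b)_17: α=1, u≡2; β=2, v≡4 (mod 17); (2|17)=+1, (4|17)=+1; sign (−1)^0·+1^2·+1^1 = +1.
(a,b)_19: α=0, u≡1; β=1, v≡2 (mod 19); (1|19)=+1, (2|19)=-1; sign (−1)^0·+1^1·-1^0 = +1.
(a,b)_11: α=2, u≡6; β=0, v≡5 (mod 11); (6|11)=-1, (5|11)=+1; sign (−1)^0·-1^0·+1^2 = +1.
Ram(-34, -19) = {2, ∞}; no ℚ_2-point on the conic.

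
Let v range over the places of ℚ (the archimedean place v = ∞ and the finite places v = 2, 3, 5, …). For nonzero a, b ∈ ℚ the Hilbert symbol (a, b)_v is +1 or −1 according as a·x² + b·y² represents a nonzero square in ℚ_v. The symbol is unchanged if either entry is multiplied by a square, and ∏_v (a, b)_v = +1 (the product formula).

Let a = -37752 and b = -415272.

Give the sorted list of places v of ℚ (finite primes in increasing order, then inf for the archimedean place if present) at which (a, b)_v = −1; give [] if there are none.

(a, b) ≡ (-78, -858) mod (ℚ^×)²; places V = {2, 3, 11, 13, ∞}.
(a,b)_13: α=1, u≡8; β=1, v≡10 (mod 13); (8|13)=-1, (10|13)=+1; sign (−1)^0·-1^1·+1^1 = -1.
(a,b)_2: α=3, β=3; u≡1, v≡3 (mod 8); ε(u)ε(v)=0·1, αω(v)=3·1, βω(u)=3·0; sum ≡ 1  ⇒  -1.
(a,b)_3: α=1, u≡1; β=1, v≡2 (mod 3); (1|3)=+1, (2|3)=-1; sign (−1)^1·+1^1·-1^1 = +1.
(a,b)_11: α=2, u≡7; β=3, v≡7 (mod 11); (7|11)=-1, (7|11)=-1; sign (−1)^0·-1^3·-1^2 = -1.
(a,b)_∞: sgn(-78)=−, sgn(-858)=−, so -1.
|Ram(-78, -858)| = 4, even; anisotropic at {2, 11, 13, ∞}.

[2, 11, 13, inf]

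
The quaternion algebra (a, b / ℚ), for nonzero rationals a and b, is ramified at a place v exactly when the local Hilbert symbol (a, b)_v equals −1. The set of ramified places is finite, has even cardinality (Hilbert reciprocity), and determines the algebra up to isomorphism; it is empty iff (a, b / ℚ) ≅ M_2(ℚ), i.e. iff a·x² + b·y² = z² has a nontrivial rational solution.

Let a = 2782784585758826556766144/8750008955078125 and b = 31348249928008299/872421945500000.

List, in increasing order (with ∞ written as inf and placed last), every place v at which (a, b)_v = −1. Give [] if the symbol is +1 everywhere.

[2, 37]

Mod squares: a ≡ 1147, b ≡ 260338. Check v ∈ {∞, 2, 3, 5, 7, 11, 13, 17, 19, 23, 31, 37, 41}.
v=31: a=31^5·(≡24), b=31^3·(≡25) mod 31; (24|31)=-1, (25|31)=+1; (−1)^{5·3·15}·(-1)^3·(+1)^5 = +1.
v=23: a=23^2·(≡14), b=23^0·(≡8) mod 23; (14|23)=-1, (8|23)=+1; (−1)^{2·0·11}·(-1)^0·(+1)^2 = +1.
v=41: a=41^2·(≡23), b=41^2·(≡11) mod 41; (23|41)=+1, (11|41)=-1; (−1)^{2·2·20}·(+1)^2·(-1)^2 = +1.
v=3: a=3^0·(≡1), b=3^4·(≡1) mod 3; (1|3)=+1, (1|3)=+1; (−1)^{0·4·1}·(+1)^4·(+1)^0 = +1.
v=∞: 1147 > 0 and 260338 > 0  ⇒  (a,b)_∞ = +1.
v=11: a=11^2·(≡5), b=11^2·(≡1) mod 11; (5|11)=+1, (1|11)=+1; (−1)^{2·2·5}·(+1)^2·(+1)^2 = +1.
v=17: a=17^4·(≡13), b=17^3·(≡7) mod 17; (13|17)=+1, (7|17)=-1; (−1)^{4·3·8}·(+1)^3·(-1)^4 = +1.
v=2: v_2(a)=6, v_2(b)=-5; units ≡ 3, 1 (mod 8); ε·ε+αω+βω = 1·0+6·0+-5·1 ≡ 1  ⇒  (a,b)_2 = -1.
v=7: a=7^-2·(≡6), b=7^-2·(≡4) mod 7; (6|7)=-1, (4|7)=+1; (−1)^{-2·-2·3}·(-1)^-2·(+1)^-2 = +1.
v=19: a=19^-2·(≡16), b=19^-1·(≡12) mod 19; (16|19)=+1, (12|19)=-1; (−1)^{-2·-1·9}·(+1)^-1·(-1)^-2 = +1.
v=13: a=13^2·(≡1), b=13^1·(≡7) mod 13; (1|13)=+1, (7|13)=-1; (−1)^{2·1·6}·(+1)^1·(-1)^2 = +1.
v=37: a=37^-3·(≡13), b=37^-4·(≡29) mod 37; (13|37)=-1, (29|37)=-1; (−1)^{-3·-4·18}·(-1)^-4·(-1)^-3 = -1.
v=5: a=5^-10·(≡2), b=5^-6·(≡2) mod 5; (2|5)=-1, (2|5)=-1; (−1)^{-10·-6·2}·(-1)^-6·(-1)^-10 = +1.
|Ram(1147, 260338)| = 2, even; anisotropic at {2, 37}.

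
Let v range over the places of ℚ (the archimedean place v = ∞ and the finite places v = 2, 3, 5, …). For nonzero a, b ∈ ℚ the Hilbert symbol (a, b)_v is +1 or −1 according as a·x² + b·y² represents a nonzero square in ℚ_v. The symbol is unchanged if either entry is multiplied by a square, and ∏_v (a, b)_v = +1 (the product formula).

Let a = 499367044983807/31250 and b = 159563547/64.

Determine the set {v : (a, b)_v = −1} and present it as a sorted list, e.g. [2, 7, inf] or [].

[3, 17]

(a, b) ≡ (1326, 3) mod (ℚ^×)²; places V = {2, 3, 5, 7, 11, 13, 17, ∞}.
(a,b)_11: α=2, u≡2; β=2, v≡3 (mod 11); (2|11)=-1, (3|11)=+1; sign (−1)^0·-1^2·+1^2 = +1.
(a,b)_13: α=3, u≡8; β=2, v≡1 (mod 13); (8|13)=-1, (1|13)=+1; sign (−1)^0·-1^2·+1^3 = +1.
(a,b)_17: α=5, u≡11; β=2, v≡5 (mod 17); (11|17)=-1, (5|17)=-1; sign (−1)^0·-1^2·-1^5 = -1.
(a,b)_7: α=2, u≡5; β=0, v≡3 (mod 7); (5|7)=-1, (3|7)=-1; sign (−1)^0·-1^0·-1^2 = +1.
(a,b)_∞: sgn(1326)=+, sgn(3)=+, so +1.
(a,b)_3: α=3, u≡1; β=3, v≡1 (mod 3); (1|3)=+1, (1|3)=+1; sign (−1)^1·+1^3·+1^3 = -1.
(a,b)_5: α=-6, u≡1; β=0, v≡3 (mod 5); (1|5)=+1, (3|5)=-1; sign (−1)^0·+1^0·-1^-6 = +1.
(a,b)_2: α=-1, β=-6; u≡7, v≡3 (mod 8); ε(u)ε(v)=1·1, αω(v)=-1·1, βω(u)=-6·0; sum ≡ 0  ⇒  +1.
|Ram(1326, 3)| = 2, even; anisotropic at {3, 17}.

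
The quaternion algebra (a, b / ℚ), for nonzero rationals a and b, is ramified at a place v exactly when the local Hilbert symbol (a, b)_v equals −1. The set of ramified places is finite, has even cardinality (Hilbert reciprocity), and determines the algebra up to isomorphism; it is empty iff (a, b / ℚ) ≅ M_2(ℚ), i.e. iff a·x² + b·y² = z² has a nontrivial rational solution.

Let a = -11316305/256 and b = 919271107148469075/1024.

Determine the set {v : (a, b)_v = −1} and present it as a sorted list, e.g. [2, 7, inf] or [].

(a, b) ≡ (-230945, 323) mod (ℚ^×)²; places V = {2, 3, 5, 7, 11, 13, 17, 19, ∞}.
(a,b)_13: α=1, u≡11; β=2, v≡8 (mod 13); (11|13)=-1, (8|13)=-1; sign (−1)^0·-1^2·-1^1 = -1.
(a,b)_7: α=2, u≡5; β=2, v≡2 (mod 7); (5|7)=-1, (2|7)=+1; sign (−1)^0·-1^2·+1^2 = +1.
(a,b)_19: α=1, u≡4; β=3, v≡16 (mod 19); (4|19)=+1, (16|19)=+1; sign (−1)^1·+1^3·+1^1 = -1.
(a,b)_5: α=1, u≡4; β=2, v≡2 (mod 5); (4|5)=+1, (2|5)=-1; sign (−1)^0·+1^2·-1^1 = -1.
(a,b)_3: α=0, u≡1; β=2, v≡2 (mod 3); (1|3)=+1, (2|3)=-1; sign (−1)^0·+1^2·-1^0 = +1.
(a,b)_∞: sgn(-230945)=−, sgn(323)=+, so +1.
(a,b)_2: α=-8, β=-10; u≡7, v≡3 (mod 8); ε(u)ε(v)=1·1, αω(v)=-8·1, βω(u)=-10·0; sum ≡ 1  ⇒  -1.
(a,b)_11: α=1, u≡3; β=4, v≡9 (mod 11); (3|11)=+1, (9|11)=+1; sign (−1)^0·+1^4·+1^1 = +1.
(a,b)_17: α=1, u≡4; β=3, v≡13 (mod 17); (4|17)=+1, (13|17)=+1; sign (−1)^0·+1^3·+1^1 = +1.
|Ram(-230945, 323)| = 4, even; anisotropic at {2, 5, 13, 19}.

[2, 5, 13, 19]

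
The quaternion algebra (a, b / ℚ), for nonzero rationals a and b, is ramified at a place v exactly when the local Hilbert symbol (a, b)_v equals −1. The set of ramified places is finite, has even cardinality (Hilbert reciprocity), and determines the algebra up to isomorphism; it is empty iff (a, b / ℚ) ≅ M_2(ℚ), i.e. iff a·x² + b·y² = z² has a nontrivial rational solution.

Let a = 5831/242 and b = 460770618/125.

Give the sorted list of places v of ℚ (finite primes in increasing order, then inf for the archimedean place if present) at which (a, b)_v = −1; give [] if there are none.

[5, 7, 11, 17]

Mod squares: a ≡ 238, b ≡ 162690. Check v ∈ {∞, 2, 3, 5, 7, 11, 17, 29}.
v=29: a=29^0·(≡6), b=29^1·(≡20) mod 29; (6|29)=+1, (20|29)=+1; (−1)^{0·1·14}·(+1)^1·(+1)^0 = +1.
v=17: a=17^1·(≡5), b=17^3·(≡8) mod 17; (5|17)=-1, (8|17)=+1; (−1)^{1·3·8}·(-1)^3·(+1)^1 = -1.
v=3: a=3^0·(≡1), b=3^1·(≡2) mod 3; (1|3)=+1, (2|3)=-1; (−1)^{0·1·1}·(+1)^1·(-1)^0 = +1.
v=2: v_2(a)=-1, v_2(b)=1; units ≡ 7, 1 (mod 8); ε·ε+αω+βω = 1·0+-1·0+1·0 ≡ 0  ⇒  (a,b)_2 = +1.
v=5: a=5^0·(≡3), b=5^-3·(≡3) mod 5; (3|5)=-1, (3|5)=-1; (−1)^{0·-3·2}·(-1)^-3·(-1)^0 = -1.
v=∞: 238 > 0 and 162690 > 0  ⇒  (a,b)_∞ = +1.
v=7: a=7^3·(≡6), b=7^2·(≡3) mod 7; (6|7)=-1, (3|7)=-1; (−1)^{3·2·3}·(-1)^2·(-1)^3 = -1.
v=11: a=11^-2·(≡6), b=11^1·(≡10) mod 11; (6|11)=-1, (10|11)=-1; (−1)^{-2·1·5}·(-1)^1·(-1)^-2 = -1.
(238, 162690 / ℚ) ramifies at {5, 7, 11, 17}: a division algebra.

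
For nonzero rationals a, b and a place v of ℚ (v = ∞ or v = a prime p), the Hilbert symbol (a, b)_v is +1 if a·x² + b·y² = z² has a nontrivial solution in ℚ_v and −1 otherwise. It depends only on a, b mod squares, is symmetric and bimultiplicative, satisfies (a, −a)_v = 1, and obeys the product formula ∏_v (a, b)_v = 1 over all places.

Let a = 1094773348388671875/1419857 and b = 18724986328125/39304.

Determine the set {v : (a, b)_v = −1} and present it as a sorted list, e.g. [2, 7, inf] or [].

[2, 5, 7, 17]

(a, b) ≡ (595, 5610) mod (ℚ^×)²; places V = {2, 3, 5, 7, 11, 17, ∞}.
(a,b)_17: α=-5, u≡2; β=-3, v≡5 (mod 17); (2|17)=+1, (5|17)=-1; sign (−1)^0·+1^-3·-1^-5 = -1.
(a,b)_11: α=2, u≡4; β=3, v≡4 (mod 11); (4|11)=+1, (4|11)=+1; sign (−1)^0·+1^3·+1^2 = +1.
(a,b)_2: α=0, β=-3; u≡3, v≡5 (mod 8); ε(u)ε(v)=1·0, αω(v)=0·1, βω(u)=-3·1; sum ≡ 1  ⇒  -1.
(a,b)_5: α=13, u≡1; β=9, v≡2 (mod 5); (1|5)=+1, (2|5)=-1; sign (−1)^0·+1^9·-1^13 = -1.
(a,b)_7: α=7, u≡4; β=4, v≡3 (mod 7); (4|7)=+1, (3|7)=-1; sign (−1)^0·+1^4·-1^7 = -1.
(a,b)_∞: sgn(595)=+, sgn(5610)=+, so +1.
(a,b)_3: α=2, u≡1; β=1, v≡1 (mod 3); (1|3)=+1, (1|3)=+1; sign (−1)^0·+1^1·+1^2 = +1.
Ram(595, 5610) = {2, 5, 7, 17}; no ℚ_2-point on the conic.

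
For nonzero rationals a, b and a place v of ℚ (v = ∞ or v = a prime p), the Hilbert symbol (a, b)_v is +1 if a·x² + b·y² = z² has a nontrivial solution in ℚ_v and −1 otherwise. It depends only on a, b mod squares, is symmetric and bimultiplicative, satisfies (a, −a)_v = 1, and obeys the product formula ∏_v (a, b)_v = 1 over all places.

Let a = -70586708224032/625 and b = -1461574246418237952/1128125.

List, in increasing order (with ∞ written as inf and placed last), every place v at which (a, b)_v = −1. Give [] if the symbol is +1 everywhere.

(a, b) ≡ (-7378, -15825810) mod (ℚ^×)²; places V = {2, 3, 5, 7, 11, 13, 17, 19, 31, ∞}.
(a,b)_3: α=4, u≡2; β=7, v≡2 (mod 3); (2|3)=-1, (2|3)=-1; sign (−1)^0·-1^7·-1^4 = -1.
(a,b)_5: α=-4, u≡3; β=-5, v≡3 (mod 5); (3|5)=-1, (3|5)=-1; sign (−1)^0·-1^-5·-1^-4 = -1.
(a,b)_17: α=1, u≡13; β=1, v≡7 (mod 17); (13|17)=+1, (7|17)=-1; sign (−1)^0·+1^1·-1^1 = -1.
(a,b)_19: α=2, u≡3; β=-2, v≡18 (mod 19); (3|19)=-1, (18|19)=-1; sign (−1)^0·-1^-2·-1^2 = +1.
(a,b)_11: α=2, u≡9; β=5, v≡6 (mod 11); (9|11)=+1, (6|11)=-1; sign (−1)^0·+1^5·-1^2 = +1.
(a,b)_31: α=1, u≡5; β=1, v≡24 (mod 31); (5|31)=+1, (24|31)=-1; sign (−1)^1·+1^1·-1^1 = +1.
(a,b)_7: α=1, u≡5; β=1, v≡1 (mod 7); (5|7)=-1, (1|7)=+1; sign (−1)^1·-1^1·+1^1 = +1.
(a,b)_∞: sgn(-7378)=−, sgn(-15825810)=−, so -1.
(a,b)_2: α=5, β=9; u≡7, v≡7 (mod 8); ε(u)ε(v)=1·1, αω(v)=5·0, βω(u)=9·0; sum ≡ 1  ⇒  -1.
(a,b)_13: α=2, u≡2; β=3, v≡5 (mod 13); (2|13)=-1, (5|13)=-1; sign (−1)^0·-1^3·-1^2 = -1.
(-7378, -15825810 / ℚ) ramifies at {2, 3, 5, 13, 17, ∞}: a division algebra.

[2, 3, 5, 13, 17, inf]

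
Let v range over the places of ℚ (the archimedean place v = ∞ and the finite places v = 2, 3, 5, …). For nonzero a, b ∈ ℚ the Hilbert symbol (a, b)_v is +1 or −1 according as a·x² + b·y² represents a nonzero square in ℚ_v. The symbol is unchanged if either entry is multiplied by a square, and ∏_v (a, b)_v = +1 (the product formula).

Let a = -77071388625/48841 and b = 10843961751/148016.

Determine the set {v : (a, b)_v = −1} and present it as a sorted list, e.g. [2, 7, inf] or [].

(a, b) ≡ (-314545, 62909) mod (ℚ^×)²; places V = {2, 3, 5, 7, 11, 13, 17, 19, 29, 43, ∞}.
(a,b)_11: α=3, u≡5; β=-1, v≡6 (mod 11); (5|11)=+1, (6|11)=-1; sign (−1)^1·+1^-1·-1^3 = +1.
(a,b)_17: α=-2, u≡10; β=2, v≡8 (mod 17); (10|17)=-1, (8|17)=+1; sign (−1)^0·-1^2·+1^-2 = +1.
(a,b)_5: α=3, u≡1; β=0, v≡1 (mod 5); (1|5)=+1, (1|5)=+1; sign (−1)^0·+1^0·+1^3 = +1.
(a,b)_13: α=-2, u≡1; β=0, v≡7 (mod 13); (1|13)=+1, (7|13)=-1; sign (−1)^0·+1^0·-1^-2 = +1.
(a,b)_∞: sgn(-314545)=−, sgn(62909)=+, so +1.
(a,b)_19: α=1, u≡15; β=1, v≡7 (mod 19); (15|19)=-1, (7|19)=+1; sign (−1)^1·-1^1·+1^1 = +1.
(a,b)_43: α=1, u≡14; β=1, v≡9 (mod 43); (14|43)=+1, (9|43)=+1; sign (−1)^1·+1^1·+1^1 = -1.
(a,b)_29: α=0, u≡26; β=-2, v≡8 (mod 29); (26|29)=-1, (8|29)=-1; sign (−1)^0·-1^-2·-1^0 = +1.
(a,b)_7: α=1, u≡3; β=1, v≡6 (mod 7); (3|7)=-1, (6|7)=-1; sign (−1)^1·-1^1·-1^1 = -1.
(a,b)_2: α=0, β=-4; u≡7, v≡5 (mod 8); ε(u)ε(v)=1·0, αω(v)=0·1, βω(u)=-4·0; sum ≡ 0  ⇒  +1.
(a,b)_3: α=4, u≡2; β=8, v≡2 (mod 3); (2|3)=-1, (2|3)=-1; sign (−1)^0·-1^8·-1^4 = +1.
(-314545, 62909 / ℚ) ramifies at {7, 43}: a division algebra.

[7, 43]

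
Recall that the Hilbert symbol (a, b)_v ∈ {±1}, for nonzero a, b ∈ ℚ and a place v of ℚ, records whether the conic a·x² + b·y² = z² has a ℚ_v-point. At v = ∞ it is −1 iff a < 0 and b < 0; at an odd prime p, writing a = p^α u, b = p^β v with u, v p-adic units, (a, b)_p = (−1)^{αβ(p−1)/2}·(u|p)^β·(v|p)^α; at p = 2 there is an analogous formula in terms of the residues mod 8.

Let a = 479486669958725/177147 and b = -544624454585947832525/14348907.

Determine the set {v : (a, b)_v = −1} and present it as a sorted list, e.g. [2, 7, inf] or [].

[11, 47]

(a, b) ≡ (87, -584727) mod (ℚ^×)²; places V = {2, 3, 5, 11, 13, 29, 47, ∞}.
(a,b)_5: α=2, u≡2; β=2, v≡2 (mod 5); (2|5)=-1, (2|5)=-1; sign (−1)^0·-1^2·-1^2 = +1.
(a,b)_47: α=2, u≡10; β=3, v≡25 (mod 47); (10|47)=-1, (25|47)=+1; sign (−1)^0·-1^3·+1^2 = -1.
(a,b)_3: α=-11, u≡2; β=-15, v≡1 (mod 3); (2|3)=-1, (1|3)=+1; sign (−1)^1·-1^-15·+1^-11 = +1.
(a,b)_∞: sgn(87)=+, sgn(-584727)=−, so +1.
(a,b)_11: α=6, u≡10; β=7, v≡6 (mod 11); (10|11)=-1, (6|11)=-1; sign (−1)^0·-1^7·-1^6 = -1.
(a,b)_2: α=0, β=0; u≡7, v≡1 (mod 8); ε(u)ε(v)=1·0, αω(v)=0·0, βω(u)=0·0; sum ≡ 0  ⇒  +1.
(a,b)_29: α=1, u≡2; β=1, v≡2 (mod 29); (2|29)=-1, (2|29)=-1; sign (−1)^0·-1^1·-1^1 = +1.
(a,b)_13: α=2, u≡4; β=5, v≡4 (mod 13); (4|13)=+1, (4|13)=+1; sign (−1)^0·+1^5·+1^2 = +1.
(87, -584727 / ℚ) ramifies at {11, 47}: a division algebra.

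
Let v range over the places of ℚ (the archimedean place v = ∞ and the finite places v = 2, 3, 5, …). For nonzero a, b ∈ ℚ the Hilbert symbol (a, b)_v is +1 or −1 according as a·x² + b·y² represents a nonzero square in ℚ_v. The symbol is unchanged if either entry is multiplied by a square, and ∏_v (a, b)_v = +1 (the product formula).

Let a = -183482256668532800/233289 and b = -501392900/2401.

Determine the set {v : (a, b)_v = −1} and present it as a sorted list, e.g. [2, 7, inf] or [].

(a, b) ≡ (-17, -13889) mod (ℚ^×)²; places V = {2, 3, 5, 7, 11, 17, 19, 23, 43, ∞}.
(a,b)_2: α=6, β=2; u≡7, v≡7 (mod 8); ε(u)ε(v)=1·1, αω(v)=6·0, βω(u)=2·0; sum ≡ 1  ⇒  -1.
(a,b)_43: α=2, u≡8; β=1, v≡17 (mod 43); (8|43)=-1, (17|43)=+1; sign (−1)^0·-1^1·+1^2 = -1.
(a,b)_7: α=-2, u≡1; β=-4, v≡6 (mod 7); (1|7)=+1, (6|7)=-1; sign (−1)^0·+1^-4·-1^-2 = +1.
(a,b)_5: α=2, u≡2; β=2, v≡4 (mod 5); (2|5)=-1, (4|5)=+1; sign (−1)^0·-1^2·+1^2 = +1.
(a,b)_∞: sgn(-17)=−, sgn(-13889)=−, so -1.
(a,b)_19: α=2, u≡8; β=3, v≡18 (mod 19); (8|19)=-1, (18|19)=-1; sign (−1)^0·-1^3·-1^2 = -1.
(a,b)_11: α=2, u≡1; β=0, v≡1 (mod 11); (1|11)=+1, (1|11)=+1; sign (−1)^0·+1^0·+1^2 = +1.
(a,b)_3: α=-2, u≡1; β=0, v≡1 (mod 3); (1|3)=+1, (1|3)=+1; sign (−1)^0·+1^0·+1^-2 = +1.
(a,b)_23: α=-2, u≡4; β=0, v≡12 (mod 23); (4|23)=+1, (12|23)=+1; sign (−1)^0·+1^0·+1^-2 = +1.
(a,b)_17: α=5, u≡2; β=1, v≡2 (mod 17); (2|17)=+1, (2|17)=+1; sign (−1)^0·+1^1·+1^5 = +1.
(-17, -13889 / ℚ) ramifies at {2, 19, 43, ∞}: a division algebra.

[2, 19, 43, inf]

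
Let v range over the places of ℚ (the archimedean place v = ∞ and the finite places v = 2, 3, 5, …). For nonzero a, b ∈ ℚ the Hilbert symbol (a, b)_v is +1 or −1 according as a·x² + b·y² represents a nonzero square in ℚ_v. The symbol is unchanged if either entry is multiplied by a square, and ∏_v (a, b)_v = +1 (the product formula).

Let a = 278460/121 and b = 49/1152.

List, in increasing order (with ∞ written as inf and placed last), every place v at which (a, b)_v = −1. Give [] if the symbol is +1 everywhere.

(a, b) ≡ (7735, 2) mod (ℚ^×)²; places V = {2, 3, 5, 7, 11, 13, 17, ∞}.
(a,b)_7: α=1, u≡3; β=2, v≡2 (mod 7); (3|7)=-1, (2|7)=+1; sign (−1)^0·-1^2·+1^1 = +1.
(a,b)_13: α=1, u≡12; β=0, v≡11 (mod 13); (12|13)=+1, (11|13)=-1; sign (−1)^0·+1^0·-1^1 = -1.
(a,b)_11: α=-2, u≡6; β=0, v≡2 (mod 11); (6|11)=-1, (2|11)=-1; sign (−1)^0·-1^0·-1^-2 = +1.
(a,b)_5: α=1, u≡2; β=0, v≡2 (mod 5); (2|5)=-1, (2|5)=-1; sign (−1)^0·-1^0·-1^1 = -1.
(a,b)_17: α=1, u≡13; β=0, v≡9 (mod 17); (13|17)=+1, (9|17)=+1; sign (−1)^0·+1^0·+1^1 = +1.
(a,b)_∞: sgn(7735)=+, sgn(2)=+, so +1.
(a,b)_2: α=2, β=-7; u≡7, v≡1 (mod 8); ε(u)ε(v)=1·0, αω(v)=2·0, βω(u)=-7·0; sum ≡ 0  ⇒  +1.
(a,b)_3: α=2, u≡1; β=-2, v≡2 (mod 3); (1|3)=+1, (2|3)=-1; sign (−1)^0·+1^-2·-1^2 = +1.
|Ram(7735, 2)| = 2, even; anisotropic at {5, 13}.

[5, 13]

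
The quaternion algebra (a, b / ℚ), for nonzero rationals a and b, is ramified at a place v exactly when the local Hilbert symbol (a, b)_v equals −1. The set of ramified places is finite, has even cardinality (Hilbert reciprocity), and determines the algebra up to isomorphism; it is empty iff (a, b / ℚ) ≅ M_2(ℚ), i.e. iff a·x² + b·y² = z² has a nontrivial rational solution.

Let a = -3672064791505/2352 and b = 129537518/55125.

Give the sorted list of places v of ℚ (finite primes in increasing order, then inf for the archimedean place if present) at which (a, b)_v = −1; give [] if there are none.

[2, 17]

(a, b) ≡ (-435, 3910) mod (ℚ^×)²; places V = {2, 3, 5, 7, 11, 17, 23, 29, 37, ∞}.
(a,b)_7: α=-2, u≡5; β=-2, v≡1 (mod 7); (5|7)=-1, (1|7)=+1; sign (−1)^0·-1^-2·+1^-2 = +1.
(a,b)_17: α=2, u≡14; β=1, v≡15 (mod 17); (14|17)=-1, (15|17)=+1; sign (−1)^0·-1^1·+1^2 = -1.
(a,b)_2: α=-4, β=1; u≡5, v≡3 (mod 8); ε(u)ε(v)=0·1, αω(v)=-4·1, βω(u)=1·1; sum ≡ 1  ⇒  -1.
(a,b)_37: α=2, u≡1; β=2, v≡27 (mod 37); (1|37)=+1, (27|37)=+1; sign (−1)^0·+1^2·+1^2 = +1.
(a,b)_3: α=-1, u≡2; β=-2, v≡1 (mod 3); (2|3)=-1, (1|3)=+1; sign (−1)^0·-1^-2·+1^-1 = +1.
(a,b)_11: α=2, u≡4; β=2, v≡4 (mod 11); (4|11)=+1, (4|11)=+1; sign (−1)^0·+1^2·+1^2 = +1.
(a,b)_∞: sgn(-435)=−, sgn(3910)=+, so +1.
(a,b)_5: α=1, u≡2; β=-3, v≡3 (mod 5); (2|5)=-1, (3|5)=-1; sign (−1)^0·-1^-3·-1^1 = +1.
(a,b)_23: α=2, u≡12; β=1, v≡6 (mod 23); (12|23)=+1, (6|23)=+1; sign (−1)^0·+1^1·+1^2 = +1.
(a,b)_29: α=1, u≡2; β=0, v≡22 (mod 29); (2|29)=-1, (22|29)=+1; sign (−1)^0·-1^0·+1^1 = +1.
Ram(-435, 3910) = {2, 17}; no ℚ_2-point on the conic.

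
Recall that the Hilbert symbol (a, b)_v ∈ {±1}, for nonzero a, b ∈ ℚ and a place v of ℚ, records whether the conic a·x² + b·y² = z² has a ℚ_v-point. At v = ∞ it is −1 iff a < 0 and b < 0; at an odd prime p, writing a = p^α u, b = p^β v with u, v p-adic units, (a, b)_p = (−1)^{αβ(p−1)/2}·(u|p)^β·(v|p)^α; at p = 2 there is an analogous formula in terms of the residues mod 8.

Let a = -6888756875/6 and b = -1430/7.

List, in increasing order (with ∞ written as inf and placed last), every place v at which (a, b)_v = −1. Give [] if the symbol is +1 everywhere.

Mod squares: a ≡ -66, b ≡ -10010. Check v ∈ {∞, 2, 3, 5, 7, 11, 13}.
v=5: a=5^4·(≡4), b=5^1·(≡2) mod 5; (4|5)=+1, (2|5)=-1; (−1)^{4·1·2}·(+1)^1·(-1)^4 = +1.
v=2: v_2(a)=-1, v_2(b)=1; units ≡ 7, 3 (mod 8); ε·ε+αω+βω = 1·1+-1·1+1·0 ≡ 0  ⇒  (a,b)_2 = +1.
v=11: a=11^3·(≡3), b=11^1·(≡5) mod 11; (3|11)=+1, (5|11)=+1; (−1)^{3·1·5}·(+1)^1·(+1)^3 = -1.
v=3: a=3^-1·(≡2), b=3^0·(≡1) mod 3; (2|3)=-1, (1|3)=+1; (−1)^{-1·0·1}·(-1)^0·(+1)^-1 = +1.
v=13: a=13^2·(≡9), b=13^1·(≡1) mod 13; (9|13)=+1, (1|13)=+1; (−1)^{2·1·6}·(+1)^1·(+1)^2 = +1.
v=∞: -66 < 0 and -10010 < 0  ⇒  (a,b)_∞ = -1.
v=7: a=7^2·(≡2), b=7^-1·(≡5) mod 7; (2|7)=+1, (5|7)=-1; (−1)^{2·-1·3}·(+1)^-1·(-1)^2 = +1.
Ram(-66, -10010) = {11, ∞}; no ℚ_11-point on the conic.

[11, inf]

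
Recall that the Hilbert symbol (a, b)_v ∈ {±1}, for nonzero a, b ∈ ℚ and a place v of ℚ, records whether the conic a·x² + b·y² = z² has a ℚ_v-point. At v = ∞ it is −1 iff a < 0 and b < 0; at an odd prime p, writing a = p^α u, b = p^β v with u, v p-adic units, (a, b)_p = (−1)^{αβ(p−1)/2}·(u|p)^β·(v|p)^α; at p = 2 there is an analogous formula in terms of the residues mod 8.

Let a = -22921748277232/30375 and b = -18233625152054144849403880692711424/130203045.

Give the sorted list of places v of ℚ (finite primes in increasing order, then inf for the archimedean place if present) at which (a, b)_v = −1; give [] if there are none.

[29, 43, 47, inf]

Mod squares: a ≡ -829024305, b ≡ -111155. Check v ∈ {∞, 2, 3, 5, 7, 11, 23, 29, 41, 43, 47}.
v=29: a=29^1·(≡28), b=29^2·(≡8) mod 29; (28|29)=+1, (8|29)=-1; (−1)^{1·2·14}·(+1)^2·(-1)^1 = -1.
v=∞: -829024305 < 0 and -111155 < 0  ⇒  (a,b)_∞ = -1.
v=43: a=43^1·(≡23), b=43^3·(≡25) mod 43; (23|43)=+1, (25|43)=+1; (−1)^{1·3·21}·(+1)^3·(+1)^1 = -1.
v=2: v_2(a)=4, v_2(b)=16; units ≡ 7, 5 (mod 8); ε·ε+αω+βω = 1·0+4·1+16·0 ≡ 0  ⇒  (a,b)_2 = +1.
v=23: a=23^3·(≡11), b=23^6·(≡12) mod 23; (11|23)=-1, (12|23)=+1; (−1)^{3·6·11}·(-1)^6·(+1)^3 = +1.
v=7: a=7^2·(≡5), b=7^-2·(≡5) mod 7; (5|7)=-1, (5|7)=-1; (−1)^{2·-2·3}·(-1)^-2·(-1)^2 = +1.
v=47: a=47^1·(≡37), b=47^3·(≡16) mod 47; (37|47)=+1, (16|47)=+1; (−1)^{1·3·23}·(+1)^3·(+1)^1 = -1.
v=41: a=41^1·(≡11), b=41^2·(≡36) mod 41; (11|41)=-1, (36|41)=+1; (−1)^{1·2·20}·(-1)^2·(+1)^1 = +1.
v=5: a=5^-3·(≡1), b=5^-1·(≡4) mod 5; (1|5)=+1, (4|5)=+1; (−1)^{-3·-1·2}·(+1)^-1·(+1)^-3 = +1.
v=11: a=11^0·(≡5), b=11^5·(≡9) mod 11; (5|11)=+1, (9|11)=+1; (−1)^{0·5·5}·(+1)^5·(+1)^0 = +1.
v=3: a=3^-5·(≡1), b=3^-12·(≡1) mod 3; (1|3)=+1, (1|3)=+1; (−1)^{-5·-12·1}·(+1)^-12·(+1)^-5 = +1.
(-829024305, -111155 / ℚ) ramifies at {29, 43, 47, ∞}: a division algebra.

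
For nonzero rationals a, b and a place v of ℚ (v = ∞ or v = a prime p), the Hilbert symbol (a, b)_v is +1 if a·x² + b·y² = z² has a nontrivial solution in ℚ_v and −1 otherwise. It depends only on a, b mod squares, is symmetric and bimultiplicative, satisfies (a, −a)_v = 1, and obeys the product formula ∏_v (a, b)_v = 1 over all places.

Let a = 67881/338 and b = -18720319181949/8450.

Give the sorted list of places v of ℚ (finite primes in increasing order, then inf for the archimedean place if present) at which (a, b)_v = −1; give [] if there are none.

[2, 11]

(a, b) ≡ (1122, -42) mod (ℚ^×)²; places V = {2, 3, 5, 7, 11, 13, 17, ∞}.
(a,b)_17: α=1, u≡1; β=4, v≡15 (mod 17); (1|17)=+1, (15|17)=+1; sign (−1)^0·+1^4·+1^1 = +1.
(a,b)_5: α=0, u≡2; β=-2, v≡2 (mod 5); (2|5)=-1, (2|5)=-1; sign (−1)^0·-1^-2·-1^0 = +1.
(a,b)_2: α=-1, β=-1; u≡1, v≡3 (mod 8); ε(u)ε(v)=0·1, αω(v)=-1·1, βω(u)=-1·0; sum ≡ 1  ⇒  -1.
(a,b)_11: α=3, u≡5; β=4, v≡8 (mod 11); (5|11)=+1, (8|11)=-1; sign (−1)^0·+1^4·-1^3 = -1.
(a,b)_13: α=-2, u≡4; β=-2, v≡4 (mod 13); (4|13)=+1, (4|13)=+1; sign (−1)^0·+1^-2·+1^-2 = +1.
(a,b)_∞: sgn(1122)=+, sgn(-42)=−, so +1.
(a,b)_3: α=1, u≡2; β=7, v≡1 (mod 3); (2|3)=-1, (1|3)=+1; sign (−1)^1·-1^7·+1^1 = +1.
(a,b)_7: α=0, u≡1; β=1, v≡1 (mod 7); (1|7)=+1, (1|7)=+1; sign (−1)^0·+1^1·+1^0 = +1.
(1122, -42 / ℚ) ramifies at {2, 11}: a division algebra.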